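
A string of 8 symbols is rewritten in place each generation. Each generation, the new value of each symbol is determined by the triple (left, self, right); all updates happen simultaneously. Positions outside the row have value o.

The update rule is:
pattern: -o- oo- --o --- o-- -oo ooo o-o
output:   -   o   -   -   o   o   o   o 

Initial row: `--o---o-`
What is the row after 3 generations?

o--o---o
oo--o--o
ooo--o-o

ooo--o-o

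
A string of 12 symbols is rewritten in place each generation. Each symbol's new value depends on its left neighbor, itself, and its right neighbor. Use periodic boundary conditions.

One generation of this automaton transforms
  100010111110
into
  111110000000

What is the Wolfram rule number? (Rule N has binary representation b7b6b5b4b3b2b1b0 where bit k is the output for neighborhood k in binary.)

position 7: 111 → 0  (bit 7 = 0)
position 10: 110 → 0  (bit 6 = 0)
position 5: 101 → 0  (bit 5 = 0)
position 1: 100 → 1  (bit 4 = 1)
position 6: 011 → 0  (bit 3 = 0)
position 0: 010 → 1  (bit 2 = 1)
position 3: 001 → 1  (bit 1 = 1)
position 2: 000 → 1  (bit 0 = 1)
bits b7..b0 = 00010111 = 23

23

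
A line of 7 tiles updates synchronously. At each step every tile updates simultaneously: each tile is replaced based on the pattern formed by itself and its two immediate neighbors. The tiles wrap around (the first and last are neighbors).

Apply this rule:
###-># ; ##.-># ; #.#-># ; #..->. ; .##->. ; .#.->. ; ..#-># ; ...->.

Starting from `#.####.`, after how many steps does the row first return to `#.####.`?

.#.####
#.#.###
##.#.##
###.#.#
####.#.
.####.#
#.####.

7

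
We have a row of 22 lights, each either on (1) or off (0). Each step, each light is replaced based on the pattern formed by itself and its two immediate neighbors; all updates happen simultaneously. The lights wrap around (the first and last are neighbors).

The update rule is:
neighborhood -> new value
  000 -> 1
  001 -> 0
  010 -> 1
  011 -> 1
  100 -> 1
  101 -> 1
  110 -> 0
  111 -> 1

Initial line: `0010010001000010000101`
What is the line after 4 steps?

step 1: 1011011101111011110111
step 2: 0110111011110111101111
step 3: 1101110111101111011110
step 4: 1011101111011110111101

1011101111011110111101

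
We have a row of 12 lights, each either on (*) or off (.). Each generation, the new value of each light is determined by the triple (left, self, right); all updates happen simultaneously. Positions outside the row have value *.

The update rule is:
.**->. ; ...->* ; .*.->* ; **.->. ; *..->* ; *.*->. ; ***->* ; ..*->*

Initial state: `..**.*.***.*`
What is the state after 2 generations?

generation 1: **...*..*...
generation 2: *.**********

*.**********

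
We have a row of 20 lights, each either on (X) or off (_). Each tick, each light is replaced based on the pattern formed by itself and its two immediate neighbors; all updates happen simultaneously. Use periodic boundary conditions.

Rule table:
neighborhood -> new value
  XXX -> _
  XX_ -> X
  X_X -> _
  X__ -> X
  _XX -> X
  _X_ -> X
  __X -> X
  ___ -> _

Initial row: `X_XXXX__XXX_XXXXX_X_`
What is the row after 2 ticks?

X_XXXX__X_X_XX_XX_X_

X_X__XXXX_X_X___X_X_
X_XXXX__X_X_XX_XX_X_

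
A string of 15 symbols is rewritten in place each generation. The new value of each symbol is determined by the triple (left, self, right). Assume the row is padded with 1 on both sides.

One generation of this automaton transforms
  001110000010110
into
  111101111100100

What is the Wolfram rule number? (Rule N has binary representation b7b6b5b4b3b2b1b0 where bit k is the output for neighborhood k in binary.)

position 3: 111 → 1  (bit 7 = 1)
position 4: 110 → 0  (bit 6 = 0)
position 11: 101 → 0  (bit 5 = 0)
position 0: 100 → 1  (bit 4 = 1)
position 2: 011 → 1  (bit 3 = 1)
position 10: 010 → 0  (bit 2 = 0)
position 1: 001 → 1  (bit 1 = 1)
position 6: 000 → 1  (bit 0 = 1)
bits b7..b0 = 10011011 = 155

155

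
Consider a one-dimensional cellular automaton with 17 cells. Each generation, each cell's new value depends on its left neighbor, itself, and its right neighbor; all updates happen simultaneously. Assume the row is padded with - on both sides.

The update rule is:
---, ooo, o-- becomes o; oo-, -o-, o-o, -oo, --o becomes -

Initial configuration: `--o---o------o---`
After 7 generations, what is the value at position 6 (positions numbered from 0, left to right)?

o--oo--ooooo--ooo
-o---o--ooo-o--o-
--oo--o--o---o--o
o---o--o--oo--o--
-oo--o--o---o--oo
---o--o--oo--o---
oo--o--o---o--ooo
position 6 holds -

-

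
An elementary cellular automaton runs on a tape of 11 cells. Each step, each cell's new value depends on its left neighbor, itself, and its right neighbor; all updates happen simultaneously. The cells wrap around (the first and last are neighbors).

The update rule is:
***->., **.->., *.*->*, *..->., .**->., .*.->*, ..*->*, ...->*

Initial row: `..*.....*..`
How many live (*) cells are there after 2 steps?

***.*****.*
...*.....*.
count of *: 2

2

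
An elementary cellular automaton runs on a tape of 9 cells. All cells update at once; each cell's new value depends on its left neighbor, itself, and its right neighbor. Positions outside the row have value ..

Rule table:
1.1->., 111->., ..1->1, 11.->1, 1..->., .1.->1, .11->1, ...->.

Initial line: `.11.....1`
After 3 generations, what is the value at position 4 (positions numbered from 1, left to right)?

.

generation 1: 111....11
generation 2: 1.1...111
generation 3: 1.1..11.1
position 4 holds .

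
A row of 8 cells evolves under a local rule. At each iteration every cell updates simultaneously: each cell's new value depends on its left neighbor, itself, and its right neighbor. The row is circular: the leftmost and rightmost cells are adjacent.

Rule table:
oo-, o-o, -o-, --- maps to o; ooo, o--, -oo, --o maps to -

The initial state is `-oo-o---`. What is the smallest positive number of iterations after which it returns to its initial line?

16

iteration 1: --ooo-oo
iteration 2: ----oo-o
iteration 3: -oo--ooo
iteration 4: o-o----o
iteration 5: ooo-oo--
iteration 6: --oo-o--
iteration 7: o--ooo-o
iteration 8: o----oo-
iteration 9: o-oo--oo
iteration 10: oo-o----
iteration 11: -ooo-oo-
iteration 12: ---oo-o-
iteration 13: oo--ooo-
iteration 14: -o----oo
iteration 15: oo-oo--o
iteration 16: -oo-o---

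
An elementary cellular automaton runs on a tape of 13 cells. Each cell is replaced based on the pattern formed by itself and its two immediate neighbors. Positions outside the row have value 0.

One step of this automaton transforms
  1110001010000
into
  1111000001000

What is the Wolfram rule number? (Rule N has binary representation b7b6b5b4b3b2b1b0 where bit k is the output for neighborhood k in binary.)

216

position 1: 111 → 1  (bit 7 = 1)
position 2: 110 → 1  (bit 6 = 1)
position 7: 101 → 0  (bit 5 = 0)
position 3: 100 → 1  (bit 4 = 1)
position 0: 011 → 1  (bit 3 = 1)
position 6: 010 → 0  (bit 2 = 0)
position 5: 001 → 0  (bit 1 = 0)
position 4: 000 → 0  (bit 0 = 0)
bits b7..b0 = 11011000 = 216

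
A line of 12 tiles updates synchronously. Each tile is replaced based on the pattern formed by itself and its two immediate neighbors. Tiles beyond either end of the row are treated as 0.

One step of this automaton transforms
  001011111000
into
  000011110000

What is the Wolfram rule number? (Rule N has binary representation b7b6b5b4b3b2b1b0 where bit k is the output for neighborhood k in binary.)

136

position 5: 111 → 1  (bit 7 = 1)
position 8: 110 → 0  (bit 6 = 0)
position 3: 101 → 0  (bit 5 = 0)
position 9: 100 → 0  (bit 4 = 0)
position 4: 011 → 1  (bit 3 = 1)
position 2: 010 → 0  (bit 2 = 0)
position 1: 001 → 0  (bit 1 = 0)
position 0: 000 → 0  (bit 0 = 0)
bits b7..b0 = 10001000 = 136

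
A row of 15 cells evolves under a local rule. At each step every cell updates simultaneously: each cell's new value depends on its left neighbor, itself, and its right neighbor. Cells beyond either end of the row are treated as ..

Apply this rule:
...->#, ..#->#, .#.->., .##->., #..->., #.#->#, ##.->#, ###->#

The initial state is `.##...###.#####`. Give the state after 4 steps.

.#.#.#.##.###.#

#.#.##.###.####
.#.#.##.###.###
#.#.#.##.###.##
.#.#.#.##.###.#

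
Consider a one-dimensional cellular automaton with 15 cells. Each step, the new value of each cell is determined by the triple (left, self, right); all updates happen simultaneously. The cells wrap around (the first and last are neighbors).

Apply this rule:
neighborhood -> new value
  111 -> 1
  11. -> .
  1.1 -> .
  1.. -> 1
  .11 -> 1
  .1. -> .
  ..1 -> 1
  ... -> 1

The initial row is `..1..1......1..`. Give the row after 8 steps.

11.11.111111.11
1..1..11111..11
.11.111111.1111
.1..11111..111.
1.111111.1111.1
..11111..111..1
111111.1111.11.
11111..111..1..

11111..111..1..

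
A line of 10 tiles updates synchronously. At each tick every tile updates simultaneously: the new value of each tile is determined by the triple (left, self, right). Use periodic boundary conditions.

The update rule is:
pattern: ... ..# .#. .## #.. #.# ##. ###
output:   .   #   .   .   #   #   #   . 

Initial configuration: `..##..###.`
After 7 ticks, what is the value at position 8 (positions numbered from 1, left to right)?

.#.###..##
#.#..###.#
##.##..##.
.##.###.##
#.##..##.#
##.###.##.
.##..##.##
position 8 holds .

.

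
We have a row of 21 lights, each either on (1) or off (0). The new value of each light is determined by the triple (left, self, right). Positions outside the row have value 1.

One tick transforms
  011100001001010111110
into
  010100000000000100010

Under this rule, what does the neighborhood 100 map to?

0

At position 4 the neighborhood is 100; the next row has 0 there.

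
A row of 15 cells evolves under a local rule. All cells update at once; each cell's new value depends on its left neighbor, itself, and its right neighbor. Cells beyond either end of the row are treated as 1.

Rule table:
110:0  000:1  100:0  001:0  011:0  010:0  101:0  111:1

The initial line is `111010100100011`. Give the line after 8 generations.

generation 1: 110000000001001
generation 2: 100111111100000
generation 3: 000011111001110
generation 4: 011001110000100
generation 5: 000000100110000
generation 6: 011110000000110
generation 7: 001100111110000
generation 8: 000000011100110

000000011100110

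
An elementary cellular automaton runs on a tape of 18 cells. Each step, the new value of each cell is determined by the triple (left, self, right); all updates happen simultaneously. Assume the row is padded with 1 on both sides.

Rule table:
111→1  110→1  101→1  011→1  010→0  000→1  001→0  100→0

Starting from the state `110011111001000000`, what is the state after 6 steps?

step 1: 110011111000011110
step 2: 110011111011011111
step 3: 110011111111111111
step 4: 110011111111111111  (fixed point — unchanged through step 6)

110011111111111111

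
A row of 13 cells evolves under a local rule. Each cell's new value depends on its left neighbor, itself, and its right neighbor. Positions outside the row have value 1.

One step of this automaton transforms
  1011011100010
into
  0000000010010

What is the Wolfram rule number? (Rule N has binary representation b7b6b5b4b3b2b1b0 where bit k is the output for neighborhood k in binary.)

20

position 6: 111 → 0  (bit 7 = 0)
position 0: 110 → 0  (bit 6 = 0)
position 1: 101 → 0  (bit 5 = 0)
position 8: 100 → 1  (bit 4 = 1)
position 2: 011 → 0  (bit 3 = 0)
position 11: 010 → 1  (bit 2 = 1)
position 10: 001 → 0  (bit 1 = 0)
position 9: 000 → 0  (bit 0 = 0)
bits b7..b0 = 00010100 = 20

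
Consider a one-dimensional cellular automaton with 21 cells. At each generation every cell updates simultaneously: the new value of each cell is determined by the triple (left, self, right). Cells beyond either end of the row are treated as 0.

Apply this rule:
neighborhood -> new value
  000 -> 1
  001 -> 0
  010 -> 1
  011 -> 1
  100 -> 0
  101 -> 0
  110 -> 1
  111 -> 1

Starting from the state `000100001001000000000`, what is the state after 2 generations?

110101101001011111111

110101101001011111111
110101101001011111111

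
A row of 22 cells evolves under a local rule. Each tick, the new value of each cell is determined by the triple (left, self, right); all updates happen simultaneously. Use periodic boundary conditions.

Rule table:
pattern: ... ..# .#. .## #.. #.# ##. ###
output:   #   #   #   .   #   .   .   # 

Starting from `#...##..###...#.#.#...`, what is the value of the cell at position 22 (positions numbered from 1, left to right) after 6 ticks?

tick 1: ####..##.#.####.#.####
tick 2: ###.##...#..##..#..###
tick 3: ##....######..#####.##
tick 4: #.####.####.##.###...#
tick 5: ...##...##......#.###.
tick 6: ###..###..#######..#.#
position 22 holds #

#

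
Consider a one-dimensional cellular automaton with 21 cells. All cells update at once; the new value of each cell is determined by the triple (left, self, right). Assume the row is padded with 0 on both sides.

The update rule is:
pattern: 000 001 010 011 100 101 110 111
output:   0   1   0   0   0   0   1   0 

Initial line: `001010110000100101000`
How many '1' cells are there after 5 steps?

step 1: 010000010001001000000
step 2: 100000100010010000000
step 3: 000001000100100000000
step 4: 000010001001000000000
step 5: 000100010010000000000
count of 1: 3

3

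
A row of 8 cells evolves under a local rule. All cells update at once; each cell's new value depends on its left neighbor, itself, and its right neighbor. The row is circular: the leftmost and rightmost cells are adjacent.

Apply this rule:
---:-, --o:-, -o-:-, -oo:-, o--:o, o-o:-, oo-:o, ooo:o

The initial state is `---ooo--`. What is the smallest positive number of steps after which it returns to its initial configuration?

----ooo-
-----ooo
o-----oo
oo-----o
ooo-----
-ooo----
--ooo---
---ooo--

8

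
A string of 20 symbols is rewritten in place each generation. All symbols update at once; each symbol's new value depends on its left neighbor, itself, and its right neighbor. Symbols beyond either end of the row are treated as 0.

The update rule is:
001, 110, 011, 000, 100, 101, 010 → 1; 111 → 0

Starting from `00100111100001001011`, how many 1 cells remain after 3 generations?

18

11111100111111111111
10000111100000000001
11111100111111111111
count of 1: 18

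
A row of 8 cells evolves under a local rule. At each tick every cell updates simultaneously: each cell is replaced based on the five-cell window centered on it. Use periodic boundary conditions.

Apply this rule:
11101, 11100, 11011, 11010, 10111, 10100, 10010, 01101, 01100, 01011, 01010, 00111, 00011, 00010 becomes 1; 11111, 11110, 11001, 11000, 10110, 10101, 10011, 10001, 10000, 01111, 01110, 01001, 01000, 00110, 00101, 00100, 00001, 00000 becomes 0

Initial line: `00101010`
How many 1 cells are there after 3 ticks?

4

01010110
10101010
01010101
count of 1: 4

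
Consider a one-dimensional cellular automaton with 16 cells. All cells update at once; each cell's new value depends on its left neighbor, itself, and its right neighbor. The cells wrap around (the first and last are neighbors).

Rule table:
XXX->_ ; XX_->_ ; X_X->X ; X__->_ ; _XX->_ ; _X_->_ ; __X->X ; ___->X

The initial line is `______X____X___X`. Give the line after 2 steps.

X______X____X___

_XXXXX__XXX__XX_
X______X____X___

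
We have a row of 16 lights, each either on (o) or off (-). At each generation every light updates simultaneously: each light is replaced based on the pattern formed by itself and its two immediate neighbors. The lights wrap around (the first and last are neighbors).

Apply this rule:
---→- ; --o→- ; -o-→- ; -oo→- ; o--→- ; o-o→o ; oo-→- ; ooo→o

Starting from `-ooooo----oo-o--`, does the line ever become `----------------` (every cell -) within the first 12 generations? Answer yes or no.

--ooo-------o---
---o------------
----------------
all cells are - at generation 3

yes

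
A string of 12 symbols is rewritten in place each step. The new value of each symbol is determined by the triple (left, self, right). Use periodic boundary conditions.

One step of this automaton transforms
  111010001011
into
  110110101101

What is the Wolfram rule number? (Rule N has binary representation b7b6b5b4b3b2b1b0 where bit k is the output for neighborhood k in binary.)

position 0: 111 → 1  (bit 7 = 1)
position 2: 110 → 0  (bit 6 = 0)
position 3: 101 → 1  (bit 5 = 1)
position 5: 100 → 0  (bit 4 = 0)
position 10: 011 → 0  (bit 3 = 0)
position 4: 010 → 1  (bit 2 = 1)
position 7: 001 → 0  (bit 1 = 0)
position 6: 000 → 1  (bit 0 = 1)
bits b7..b0 = 10100101 = 165

165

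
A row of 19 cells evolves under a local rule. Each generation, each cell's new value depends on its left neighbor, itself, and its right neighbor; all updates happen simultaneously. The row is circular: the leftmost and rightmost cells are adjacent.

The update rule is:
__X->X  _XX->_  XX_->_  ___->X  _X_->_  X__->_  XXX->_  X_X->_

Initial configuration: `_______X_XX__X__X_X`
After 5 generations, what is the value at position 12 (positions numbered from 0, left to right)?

_

_XXXXXX_____X__X___
X_______XXXX__X__XX
__XXXXXX_____X__X__
XX_______XXXX__X__X
___XXXXXX_____X__X_
position 12 holds _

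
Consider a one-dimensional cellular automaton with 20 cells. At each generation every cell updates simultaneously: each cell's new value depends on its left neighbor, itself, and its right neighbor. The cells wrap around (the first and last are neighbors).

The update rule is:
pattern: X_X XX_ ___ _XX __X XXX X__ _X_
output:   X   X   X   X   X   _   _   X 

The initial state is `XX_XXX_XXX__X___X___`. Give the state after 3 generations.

XXXX_XXX_X_XX_XXX_XX
___XXX_XXXXXXXX_XXX_
XXXX_XXX______XXX_X_

XXXX_XXX______XXX_X_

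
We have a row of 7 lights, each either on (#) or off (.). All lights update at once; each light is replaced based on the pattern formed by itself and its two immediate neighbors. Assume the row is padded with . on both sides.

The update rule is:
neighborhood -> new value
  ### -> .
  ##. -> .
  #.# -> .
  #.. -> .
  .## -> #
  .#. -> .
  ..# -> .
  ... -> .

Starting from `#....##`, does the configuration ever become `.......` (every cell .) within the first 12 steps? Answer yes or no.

yes

.....#.
.......
all cells are . at step 2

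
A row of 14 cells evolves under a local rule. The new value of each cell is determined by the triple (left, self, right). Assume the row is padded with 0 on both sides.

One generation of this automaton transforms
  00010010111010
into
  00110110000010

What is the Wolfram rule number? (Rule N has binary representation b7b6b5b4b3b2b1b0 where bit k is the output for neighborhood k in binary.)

6

position 9: 111 → 0  (bit 7 = 0)
position 10: 110 → 0  (bit 6 = 0)
position 7: 101 → 0  (bit 5 = 0)
position 4: 100 → 0  (bit 4 = 0)
position 8: 011 → 0  (bit 3 = 0)
position 3: 010 → 1  (bit 2 = 1)
position 2: 001 → 1  (bit 1 = 1)
position 0: 000 → 0  (bit 0 = 0)
bits b7..b0 = 00000110 = 6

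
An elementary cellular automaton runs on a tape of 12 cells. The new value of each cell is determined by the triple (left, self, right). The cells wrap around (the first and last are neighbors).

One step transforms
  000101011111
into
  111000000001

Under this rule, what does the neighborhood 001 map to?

At position 2 the neighborhood is 001; the next row has 1 there.

1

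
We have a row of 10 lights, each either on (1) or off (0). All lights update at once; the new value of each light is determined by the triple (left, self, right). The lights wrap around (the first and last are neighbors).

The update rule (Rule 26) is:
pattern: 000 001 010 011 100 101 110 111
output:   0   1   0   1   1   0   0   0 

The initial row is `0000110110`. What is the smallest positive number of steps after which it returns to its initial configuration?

0001100101
1011011000
0010010101
1101100000
1001010001
0110001011
0101010010
1000001101
0100011001
0010110110
0100100101
0011011000
0110010100
1101100010
1001010100
0110000011
0101000110
1000101101
0101001001
0000110110

20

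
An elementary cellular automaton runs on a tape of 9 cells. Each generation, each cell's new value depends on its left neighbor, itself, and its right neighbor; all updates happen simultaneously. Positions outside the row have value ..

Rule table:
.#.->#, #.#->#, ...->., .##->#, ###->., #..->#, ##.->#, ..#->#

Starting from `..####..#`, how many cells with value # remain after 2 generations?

.##..####
######..#
count of #: 7

7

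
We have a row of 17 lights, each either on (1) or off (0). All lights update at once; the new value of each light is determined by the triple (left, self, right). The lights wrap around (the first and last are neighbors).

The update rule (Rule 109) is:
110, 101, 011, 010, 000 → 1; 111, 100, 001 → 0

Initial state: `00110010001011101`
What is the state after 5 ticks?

00110010101110111
00110011111011101
00110010001110111
00110010101011101
00110011111110111

00110011111110111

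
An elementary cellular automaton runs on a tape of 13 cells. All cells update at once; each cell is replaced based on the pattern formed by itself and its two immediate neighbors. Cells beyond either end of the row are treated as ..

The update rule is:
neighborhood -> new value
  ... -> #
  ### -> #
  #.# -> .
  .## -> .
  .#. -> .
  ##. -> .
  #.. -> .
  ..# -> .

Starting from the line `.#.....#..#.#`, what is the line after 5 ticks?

...###.......
##..#..######
........####.
#######..##..
.#####......#

.#####......#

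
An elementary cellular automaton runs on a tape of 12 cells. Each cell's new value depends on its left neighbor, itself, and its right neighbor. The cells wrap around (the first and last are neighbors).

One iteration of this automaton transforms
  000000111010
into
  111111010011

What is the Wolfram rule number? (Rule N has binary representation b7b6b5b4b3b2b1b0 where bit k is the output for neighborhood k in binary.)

151

position 7: 111 → 1  (bit 7 = 1)
position 8: 110 → 0  (bit 6 = 0)
position 9: 101 → 0  (bit 5 = 0)
position 11: 100 → 1  (bit 4 = 1)
position 6: 011 → 0  (bit 3 = 0)
position 10: 010 → 1  (bit 2 = 1)
position 5: 001 → 1  (bit 1 = 1)
position 0: 000 → 1  (bit 0 = 1)
bits b7..b0 = 10010111 = 151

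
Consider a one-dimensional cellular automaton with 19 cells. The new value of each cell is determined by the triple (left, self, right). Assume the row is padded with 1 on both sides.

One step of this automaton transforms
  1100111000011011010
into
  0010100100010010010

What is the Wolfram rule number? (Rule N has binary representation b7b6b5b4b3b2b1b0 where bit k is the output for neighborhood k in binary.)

28

position 0: 111 → 0  (bit 7 = 0)
position 1: 110 → 0  (bit 6 = 0)
position 13: 101 → 0  (bit 5 = 0)
position 2: 100 → 1  (bit 4 = 1)
position 4: 011 → 1  (bit 3 = 1)
position 17: 010 → 1  (bit 2 = 1)
position 3: 001 → 0  (bit 1 = 0)
position 8: 000 → 0  (bit 0 = 0)
bits b7..b0 = 00011100 = 28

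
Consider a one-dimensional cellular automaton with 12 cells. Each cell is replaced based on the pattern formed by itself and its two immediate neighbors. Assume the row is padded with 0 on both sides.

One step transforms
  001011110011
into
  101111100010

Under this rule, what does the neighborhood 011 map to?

1

At position 4 the neighborhood is 011; the next row has 1 there.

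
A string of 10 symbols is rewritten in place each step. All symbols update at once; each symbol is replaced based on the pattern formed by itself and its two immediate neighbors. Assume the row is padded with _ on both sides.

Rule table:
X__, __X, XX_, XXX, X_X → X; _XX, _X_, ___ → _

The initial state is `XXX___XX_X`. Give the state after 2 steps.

step 1: _XXX_X_XX_
step 2: X_XXX_X_XX

X_XXX_X_XX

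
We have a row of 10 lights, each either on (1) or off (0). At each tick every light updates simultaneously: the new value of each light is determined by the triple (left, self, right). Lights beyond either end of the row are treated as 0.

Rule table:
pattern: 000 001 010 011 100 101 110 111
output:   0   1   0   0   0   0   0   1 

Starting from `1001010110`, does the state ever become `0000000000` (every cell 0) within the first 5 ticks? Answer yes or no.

0010000000
0100000000
1000000000
0000000000
all cells are 0 at tick 4

yes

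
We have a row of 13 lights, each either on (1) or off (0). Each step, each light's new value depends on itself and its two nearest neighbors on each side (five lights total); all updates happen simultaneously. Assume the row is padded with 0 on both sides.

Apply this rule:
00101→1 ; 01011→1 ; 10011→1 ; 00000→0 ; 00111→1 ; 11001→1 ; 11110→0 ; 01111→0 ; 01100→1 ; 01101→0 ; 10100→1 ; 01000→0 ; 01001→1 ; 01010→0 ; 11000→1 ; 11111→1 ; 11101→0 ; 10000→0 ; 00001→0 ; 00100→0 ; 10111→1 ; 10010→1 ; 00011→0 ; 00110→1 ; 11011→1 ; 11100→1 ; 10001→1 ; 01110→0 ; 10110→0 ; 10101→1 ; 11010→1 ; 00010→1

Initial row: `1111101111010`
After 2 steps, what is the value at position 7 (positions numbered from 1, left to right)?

1

step 1: 1010011000110
step 2: 1011111110111
position 7 holds 1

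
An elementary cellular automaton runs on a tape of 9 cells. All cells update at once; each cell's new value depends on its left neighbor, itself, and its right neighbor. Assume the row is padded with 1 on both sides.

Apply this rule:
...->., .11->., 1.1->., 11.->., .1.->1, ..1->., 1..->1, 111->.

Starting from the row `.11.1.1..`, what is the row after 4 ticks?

....1.11.
1...1....
.1..11...
.11...1..

.11...1..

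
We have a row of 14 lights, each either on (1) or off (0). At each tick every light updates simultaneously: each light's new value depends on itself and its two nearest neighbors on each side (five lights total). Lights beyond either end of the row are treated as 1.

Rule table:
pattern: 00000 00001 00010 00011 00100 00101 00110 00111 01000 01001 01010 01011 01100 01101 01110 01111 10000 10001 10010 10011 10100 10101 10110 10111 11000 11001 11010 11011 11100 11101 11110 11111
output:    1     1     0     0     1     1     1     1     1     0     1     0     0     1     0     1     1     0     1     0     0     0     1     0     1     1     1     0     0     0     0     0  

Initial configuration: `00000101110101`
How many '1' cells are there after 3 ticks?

6

11110100001000
00001011101100
11101000001010
count of 1: 6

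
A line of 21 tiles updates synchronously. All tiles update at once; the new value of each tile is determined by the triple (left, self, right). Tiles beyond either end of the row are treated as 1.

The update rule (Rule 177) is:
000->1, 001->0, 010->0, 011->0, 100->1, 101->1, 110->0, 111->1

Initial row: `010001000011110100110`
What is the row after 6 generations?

101100111001101010001
010010010100010101100
101001001011001010010
010100100100100101001
101010010010010010100
010101001001001001010

010101001001001001010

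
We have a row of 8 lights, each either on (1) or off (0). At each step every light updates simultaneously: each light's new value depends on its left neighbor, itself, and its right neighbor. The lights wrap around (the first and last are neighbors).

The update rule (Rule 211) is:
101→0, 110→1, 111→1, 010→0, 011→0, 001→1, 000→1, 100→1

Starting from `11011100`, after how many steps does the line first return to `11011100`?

8

01001111
00110111
11010011
11001101
11110100
01110011
00111101
11011100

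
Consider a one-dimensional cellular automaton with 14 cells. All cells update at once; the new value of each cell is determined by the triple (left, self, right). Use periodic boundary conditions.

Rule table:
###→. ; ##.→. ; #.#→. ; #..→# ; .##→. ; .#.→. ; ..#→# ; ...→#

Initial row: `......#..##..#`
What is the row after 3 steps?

######.##..##.
.........##...
#########..###

#########..###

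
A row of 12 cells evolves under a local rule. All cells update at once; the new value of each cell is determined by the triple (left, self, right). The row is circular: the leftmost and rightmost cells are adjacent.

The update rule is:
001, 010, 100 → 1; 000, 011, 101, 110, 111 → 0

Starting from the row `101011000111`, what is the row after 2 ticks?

011101101100

tick 1: 001000101000
tick 2: 011101101100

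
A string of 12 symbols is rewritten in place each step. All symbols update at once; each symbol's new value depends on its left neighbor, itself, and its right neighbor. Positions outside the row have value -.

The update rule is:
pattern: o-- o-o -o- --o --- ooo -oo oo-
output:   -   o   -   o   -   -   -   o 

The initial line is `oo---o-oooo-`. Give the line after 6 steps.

-o---o------

-o--o-o---o-
o--o-o---o--
--o-o---o---
-o-o---o----
o-o---o-----
-o---o------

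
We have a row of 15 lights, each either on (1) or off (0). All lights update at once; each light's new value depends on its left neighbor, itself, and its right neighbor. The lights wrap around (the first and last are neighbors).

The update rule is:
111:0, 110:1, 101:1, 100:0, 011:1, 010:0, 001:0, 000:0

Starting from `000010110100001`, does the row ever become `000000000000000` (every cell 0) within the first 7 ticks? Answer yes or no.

000001111000000
000001001000000
000000000000000
all cells are 0 at tick 3

yes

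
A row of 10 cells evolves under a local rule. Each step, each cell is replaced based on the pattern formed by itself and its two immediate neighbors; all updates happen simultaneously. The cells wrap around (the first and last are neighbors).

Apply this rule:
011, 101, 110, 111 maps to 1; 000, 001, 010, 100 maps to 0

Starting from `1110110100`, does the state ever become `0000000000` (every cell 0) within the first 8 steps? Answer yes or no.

no

1111111000
1111111000  (fixed point — unchanged through step 8)
step 8 is 1111111000, still not uniform 0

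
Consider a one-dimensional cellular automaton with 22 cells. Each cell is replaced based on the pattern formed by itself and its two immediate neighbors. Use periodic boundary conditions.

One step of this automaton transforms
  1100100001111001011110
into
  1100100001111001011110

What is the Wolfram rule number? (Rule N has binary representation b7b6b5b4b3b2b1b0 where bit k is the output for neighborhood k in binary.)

204

position 10: 111 → 1  (bit 7 = 1)
position 1: 110 → 1  (bit 6 = 1)
position 16: 101 → 0  (bit 5 = 0)
position 2: 100 → 0  (bit 4 = 0)
position 0: 011 → 1  (bit 3 = 1)
position 4: 010 → 1  (bit 2 = 1)
position 3: 001 → 0  (bit 1 = 0)
position 6: 000 → 0  (bit 0 = 0)
bits b7..b0 = 11001100 = 204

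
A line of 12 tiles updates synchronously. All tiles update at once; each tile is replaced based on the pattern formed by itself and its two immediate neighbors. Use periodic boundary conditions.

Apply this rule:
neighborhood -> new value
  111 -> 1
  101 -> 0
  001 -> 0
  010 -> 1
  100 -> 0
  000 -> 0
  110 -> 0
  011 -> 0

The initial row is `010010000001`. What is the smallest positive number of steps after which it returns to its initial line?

010010000001

1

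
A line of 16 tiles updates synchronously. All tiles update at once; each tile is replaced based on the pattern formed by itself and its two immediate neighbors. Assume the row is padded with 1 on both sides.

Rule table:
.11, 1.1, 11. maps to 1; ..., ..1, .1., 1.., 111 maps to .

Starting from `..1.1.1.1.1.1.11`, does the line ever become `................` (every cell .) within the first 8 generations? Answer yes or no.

yes

...1.1.1.1.1.11.
....1.1.1.1.1111
.....1.1.1.11...
......1.1.111...
.......1.11.1...
........1111....
........1..1....
................
all cells are . at generation 8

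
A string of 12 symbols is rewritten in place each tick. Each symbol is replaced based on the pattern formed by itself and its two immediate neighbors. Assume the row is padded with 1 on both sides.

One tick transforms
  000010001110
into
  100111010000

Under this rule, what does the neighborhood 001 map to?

1

At position 3 the neighborhood is 001; the next row has 1 there.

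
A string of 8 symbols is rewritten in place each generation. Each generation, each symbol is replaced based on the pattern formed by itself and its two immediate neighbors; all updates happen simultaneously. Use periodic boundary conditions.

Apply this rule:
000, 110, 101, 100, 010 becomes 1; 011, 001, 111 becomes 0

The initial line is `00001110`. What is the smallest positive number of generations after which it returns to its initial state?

generation 1: 11100011
generation 2: 00111000
generation 3: 10001111
generation 4: 11100000
generation 5: 00111110
generation 6: 10000011
generation 7: 11111000
generation 8: 00001110

8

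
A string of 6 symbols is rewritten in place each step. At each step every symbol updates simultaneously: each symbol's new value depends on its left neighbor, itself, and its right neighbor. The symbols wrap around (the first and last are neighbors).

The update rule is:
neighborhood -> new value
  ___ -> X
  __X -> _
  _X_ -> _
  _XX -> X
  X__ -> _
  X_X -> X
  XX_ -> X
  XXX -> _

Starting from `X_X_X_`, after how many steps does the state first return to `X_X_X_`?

_X_X_X
X_X_X_

2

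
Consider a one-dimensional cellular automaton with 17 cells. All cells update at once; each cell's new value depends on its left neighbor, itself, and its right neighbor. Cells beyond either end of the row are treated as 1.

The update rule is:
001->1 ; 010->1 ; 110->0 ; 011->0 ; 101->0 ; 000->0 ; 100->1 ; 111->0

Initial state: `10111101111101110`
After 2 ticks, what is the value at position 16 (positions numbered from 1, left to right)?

0

00000000000000000
10000000000000001
position 16 holds 0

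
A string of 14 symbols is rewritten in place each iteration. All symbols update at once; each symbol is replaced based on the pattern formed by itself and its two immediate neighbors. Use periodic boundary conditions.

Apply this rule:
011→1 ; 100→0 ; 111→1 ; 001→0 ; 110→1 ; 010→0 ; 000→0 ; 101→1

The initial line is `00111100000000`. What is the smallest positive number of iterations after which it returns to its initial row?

00111100000000

1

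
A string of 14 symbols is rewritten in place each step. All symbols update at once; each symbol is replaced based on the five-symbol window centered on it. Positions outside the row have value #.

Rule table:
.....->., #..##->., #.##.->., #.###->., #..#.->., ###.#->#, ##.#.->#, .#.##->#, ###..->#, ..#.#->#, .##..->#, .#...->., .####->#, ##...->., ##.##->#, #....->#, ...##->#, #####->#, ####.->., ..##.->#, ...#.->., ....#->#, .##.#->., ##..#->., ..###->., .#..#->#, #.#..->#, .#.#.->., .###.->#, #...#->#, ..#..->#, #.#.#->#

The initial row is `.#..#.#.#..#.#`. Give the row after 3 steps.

step 1: ###.#.#.##.##.
step 2: #.###.##..#..#
step 3: ##.###.#..##..

##.###.#..##..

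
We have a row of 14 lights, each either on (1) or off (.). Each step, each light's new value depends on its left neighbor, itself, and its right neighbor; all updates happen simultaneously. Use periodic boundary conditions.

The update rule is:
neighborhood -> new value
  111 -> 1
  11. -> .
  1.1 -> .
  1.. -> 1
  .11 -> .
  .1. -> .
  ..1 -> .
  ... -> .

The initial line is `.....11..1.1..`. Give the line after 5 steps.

..1........1..

step 1: .......1....1.
step 2: ........1....1
step 3: 1........1....
step 4: .1........1...
step 5: ..1........1..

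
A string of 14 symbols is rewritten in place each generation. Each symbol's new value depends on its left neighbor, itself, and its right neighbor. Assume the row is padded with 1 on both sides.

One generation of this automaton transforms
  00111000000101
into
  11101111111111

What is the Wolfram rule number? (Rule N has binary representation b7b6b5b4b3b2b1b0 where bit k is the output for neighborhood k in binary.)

position 3: 111 → 0  (bit 7 = 0)
position 4: 110 → 1  (bit 6 = 1)
position 12: 101 → 1  (bit 5 = 1)
position 0: 100 → 1  (bit 4 = 1)
position 2: 011 → 1  (bit 3 = 1)
position 11: 010 → 1  (bit 2 = 1)
position 1: 001 → 1  (bit 1 = 1)
position 6: 000 → 1  (bit 0 = 1)
bits b7..b0 = 01111111 = 127

127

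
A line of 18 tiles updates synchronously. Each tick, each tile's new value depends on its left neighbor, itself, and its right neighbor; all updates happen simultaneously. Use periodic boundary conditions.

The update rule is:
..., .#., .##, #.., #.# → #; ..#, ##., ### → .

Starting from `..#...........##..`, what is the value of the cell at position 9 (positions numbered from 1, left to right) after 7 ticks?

#.###########.#.##
.##..........####.
.#.#########.#...#
####........####.#
....#######.#...##
###.#......####.#.
#..#######.#...###
position 9 holds #

#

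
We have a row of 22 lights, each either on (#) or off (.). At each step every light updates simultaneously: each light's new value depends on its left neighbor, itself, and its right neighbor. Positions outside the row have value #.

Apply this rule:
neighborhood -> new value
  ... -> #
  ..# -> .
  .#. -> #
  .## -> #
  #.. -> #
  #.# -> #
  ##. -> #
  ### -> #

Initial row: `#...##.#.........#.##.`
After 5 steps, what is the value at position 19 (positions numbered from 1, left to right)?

#

###.############.#####
######################
######################  (fixed point — unchanged through step 5)
position 19 holds #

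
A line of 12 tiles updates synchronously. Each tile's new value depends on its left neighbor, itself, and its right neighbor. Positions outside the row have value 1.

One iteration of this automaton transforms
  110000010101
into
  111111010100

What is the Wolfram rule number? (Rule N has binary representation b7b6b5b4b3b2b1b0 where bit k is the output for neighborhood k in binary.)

213

position 0: 111 → 1  (bit 7 = 1)
position 1: 110 → 1  (bit 6 = 1)
position 8: 101 → 0  (bit 5 = 0)
position 2: 100 → 1  (bit 4 = 1)
position 11: 011 → 0  (bit 3 = 0)
position 7: 010 → 1  (bit 2 = 1)
position 6: 001 → 0  (bit 1 = 0)
position 3: 000 → 1  (bit 0 = 1)
bits b7..b0 = 11010101 = 213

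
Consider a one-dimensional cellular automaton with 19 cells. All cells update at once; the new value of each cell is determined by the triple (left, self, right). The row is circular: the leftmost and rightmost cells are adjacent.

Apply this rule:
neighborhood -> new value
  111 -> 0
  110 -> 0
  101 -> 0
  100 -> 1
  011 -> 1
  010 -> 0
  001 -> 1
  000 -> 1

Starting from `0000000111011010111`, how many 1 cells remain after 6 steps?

10

1111111100010000100
1000000011101111011
0111111110001000010
1100000001110111101
0011111111000100001
1110000000111011110
count of 1: 10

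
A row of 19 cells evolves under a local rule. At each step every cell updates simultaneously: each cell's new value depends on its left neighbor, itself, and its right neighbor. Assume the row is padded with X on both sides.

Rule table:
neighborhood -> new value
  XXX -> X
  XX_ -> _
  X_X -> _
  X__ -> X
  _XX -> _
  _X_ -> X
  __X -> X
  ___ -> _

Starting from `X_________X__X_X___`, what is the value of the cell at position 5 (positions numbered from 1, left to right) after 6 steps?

X

step 1: _X_______XXXXX_XX_X
step 2: _XX_____X_XXX______
step 3: ___X___XX__X_X____X
step 4: X_XXX_X__XXX_XX__X_
step 5: ___X__XXX_X____XXX_
step 6: X_XXXX_X__XX__X_X__
position 5 holds X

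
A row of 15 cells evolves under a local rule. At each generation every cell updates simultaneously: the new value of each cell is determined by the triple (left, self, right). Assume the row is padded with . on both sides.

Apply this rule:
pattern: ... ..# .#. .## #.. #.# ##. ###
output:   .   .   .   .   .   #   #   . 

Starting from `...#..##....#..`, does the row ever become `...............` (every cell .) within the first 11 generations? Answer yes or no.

yes

.......#.......
...............
all cells are . at generation 2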